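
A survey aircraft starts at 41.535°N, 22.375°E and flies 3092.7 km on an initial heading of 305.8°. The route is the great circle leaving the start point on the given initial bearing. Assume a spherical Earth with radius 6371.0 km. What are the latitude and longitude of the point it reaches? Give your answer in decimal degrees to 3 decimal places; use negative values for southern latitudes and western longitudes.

The arc subtends δ = 3092.7/6371 = 0.485434 rad at the centre.
Start latitude φ₁ = 0.724923 rad; initial bearing θ = 5.337217 rad.
Applying the spherical law of cosines for sides, sin φ₂ = sin φ₁ cos δ + cos φ₁ sin δ cos θ = 0.790781, so φ₂ = 52.259°.
Then Δλ = atan2(-0.283279, 0.360124) = -0.666526 rad, from sin θ sin δ cos φ₁ over cos δ − sin φ₁ sin φ₂.
Hence λ₂ = 22.375° + -38.189° = -15.814°.

latitude 52.259°, longitude -15.814°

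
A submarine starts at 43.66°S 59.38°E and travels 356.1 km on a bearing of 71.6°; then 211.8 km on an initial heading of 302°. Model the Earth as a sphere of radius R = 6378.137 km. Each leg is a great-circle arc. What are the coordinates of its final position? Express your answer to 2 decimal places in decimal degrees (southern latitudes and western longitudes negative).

Apply the spherical direct solution leg by leg, carrying full precision between legs.
Leg 1: from (-43.66°, 59.38°), δ = 356.1/6378.137 = 0.055831 rad, θ = 71.6° → φ = -42.58°, λ = 63.50°.
Leg 2: from (-42.58°, 63.50°), δ = 211.8/6378.137 = 0.033207 rad, θ = 302° → φ = -41.55°, λ = 61.35°.

latitude -41.55°, longitude 61.35°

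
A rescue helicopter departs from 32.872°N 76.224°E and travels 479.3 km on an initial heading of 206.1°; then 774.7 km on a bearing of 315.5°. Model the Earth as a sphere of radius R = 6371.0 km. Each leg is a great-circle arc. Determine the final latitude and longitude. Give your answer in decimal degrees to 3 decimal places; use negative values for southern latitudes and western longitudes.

Apply the spherical direct solution leg by leg, carrying full precision between legs.
Leg 1: from (32.872°, 76.224°), δ = 479.3/6371 = 0.075232 rad, θ = 206.1° → φ = 28.982°, λ = 74.058°.
Leg 2: from (28.982°, 74.058°), δ = 774.7/6371 = 0.121598 rad, θ = 315.5° → φ = 33.824°, λ = 68.184°.

latitude 33.824°, longitude 68.184°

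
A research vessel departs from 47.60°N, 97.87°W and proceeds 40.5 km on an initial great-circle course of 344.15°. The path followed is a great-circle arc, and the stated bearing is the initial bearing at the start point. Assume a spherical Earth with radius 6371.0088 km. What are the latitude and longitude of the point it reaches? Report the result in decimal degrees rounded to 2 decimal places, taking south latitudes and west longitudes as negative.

δ = 40.5/6371.0088 = 0.006357 rad (0.3642°).
With φ₁ = 47.60° = 0.830777 rad and θ = 344.15° = 6.006551 rad:
Applying the spherical law of cosines for sides, sin φ₂ = sin φ₁ cos δ + cos φ₁ sin δ cos θ = 0.742564, so φ₂ = 47.95°.
For the longitude increment, Δλ = atan2( sin θ sin δ cos φ₁, cos δ − sin φ₁ sin φ₂ ) = atan2(-0.001171, 0.451630) = -0.15°.
λ₂ = -97.87° + -0.15° = -98.02°.

latitude 47.95°, longitude -98.02°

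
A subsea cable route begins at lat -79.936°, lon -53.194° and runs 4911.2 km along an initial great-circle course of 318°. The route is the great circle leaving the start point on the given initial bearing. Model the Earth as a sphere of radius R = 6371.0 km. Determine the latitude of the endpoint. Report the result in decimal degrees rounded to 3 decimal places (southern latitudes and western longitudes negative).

Angular distance δ = d/R = 4911.2 / 6371 = 0.770868 rad.
Start latitude φ₁ = -1.395146 rad; initial bearing θ = 5.550147 rad.
sin φ₂ = sin φ₁ cos δ + cos φ₁ sin δ cos θ = (-0.984613)(0.717306) + (0.174748)(0.696758)(0.743145) = -0.615786
φ₂ = asin(-0.615786) = -0.663383 rad = -38.009°.
Δλ = atan2( sin θ sin δ cos φ₁ , cos δ − sin φ₁ sin φ₂ ) = atan2(-0.081471, 0.110995) = -0.633188 rad = -36.279°.
λ₂ = λ₁ + Δλ = -89.473°.

latitude -38.009°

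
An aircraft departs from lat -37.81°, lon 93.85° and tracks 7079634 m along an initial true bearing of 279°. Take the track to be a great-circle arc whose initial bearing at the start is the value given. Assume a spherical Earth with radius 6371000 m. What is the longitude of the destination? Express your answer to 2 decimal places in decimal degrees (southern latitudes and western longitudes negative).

longitude 30.09°

The arc subtends δ = 7079634/6371000 = 1.111228 rad at the centre.
Start latitude φ₁ = -0.659909 rad; initial bearing θ = 4.869469 rad.
Applying the spherical law of cosines for sides, sin φ₂ = sin φ₁ cos δ + cos φ₁ sin δ cos θ = -0.161155, so φ₂ = -9.27°.
For the longitude increment, Δλ = atan2( sin θ sin δ cos φ₁, cos δ − sin φ₁ sin φ₂ ) = atan2(-0.699358, 0.344766) = -63.76°.
Hence λ₂ = 93.85° + -63.76° = 30.09°.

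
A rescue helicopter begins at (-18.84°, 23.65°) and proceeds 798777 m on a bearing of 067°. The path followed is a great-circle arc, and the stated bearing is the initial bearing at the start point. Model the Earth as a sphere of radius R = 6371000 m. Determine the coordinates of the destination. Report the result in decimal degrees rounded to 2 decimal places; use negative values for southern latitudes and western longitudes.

Central angle δ = d/R = 0.125377 rad.
Converting: φ₁ = -0.328820 rad, θ = 1.169371 rad.
sin φ₂ = sin φ₁ cos δ + cos φ₁ sin δ cos θ = (-0.322927)(0.992151) + (0.946424)(0.125049)(0.390731) = -0.274149
φ₂ = asin(-0.274149) = -0.277705 rad = -15.91°.
For the longitude increment, Δλ = atan2( sin θ sin δ cos φ₁, cos δ − sin φ₁ sin φ₂ ) = atan2(0.108941, 0.903621) = 6.87°.
λ₂ = λ₁ + Δλ = 30.52°.

latitude -15.91°, longitude 30.52°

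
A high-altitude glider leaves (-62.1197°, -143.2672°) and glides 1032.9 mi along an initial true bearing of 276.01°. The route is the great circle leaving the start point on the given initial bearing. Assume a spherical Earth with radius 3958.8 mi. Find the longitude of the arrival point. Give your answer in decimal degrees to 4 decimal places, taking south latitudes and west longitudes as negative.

longitude -171.6065°

The arc subtends δ = 1032.9/3958.8 = 0.260912 rad at the centre.
Start latitude φ₁ = -1.084193 rad; initial bearing θ = 4.817283 rad.
sin φ₂ = sin φ₁ cos δ + cos φ₁ sin δ cos θ = (-0.883926)(0.966155) + (0.467626)(0.257962)(0.104702) = -0.841380
φ₂ = asin(-0.841380) = -0.999831 rad = -57.2861°.
Δλ = atan2( sin θ sin δ cos φ₁ , cos δ − sin φ₁ sin φ₂ ) = atan2(-0.119967, 0.222437) = -0.494614 rad = -28.3393°.
Hence λ₂ = -143.2672° + -28.3393° = -171.6065°.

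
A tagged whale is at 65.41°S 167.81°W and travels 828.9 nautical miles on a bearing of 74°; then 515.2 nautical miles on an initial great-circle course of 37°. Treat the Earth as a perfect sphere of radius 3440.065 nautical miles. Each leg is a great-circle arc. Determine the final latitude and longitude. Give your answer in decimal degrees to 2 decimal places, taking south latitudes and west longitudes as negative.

latitude -51.67°, longitude -133.18°

Apply the spherical direct solution leg by leg, carrying full precision between legs.
Leg 1: from (-65.41°, -167.81°), δ = 828.9/3440.065 = 0.240955 rad, θ = 74° → φ = -58.83°, λ = -141.50°.
Leg 2: from (-58.83°, -141.50°), δ = 515.2/3440.065 = 0.149765 rad, θ = 37° → φ = -51.67°, λ = -133.18°.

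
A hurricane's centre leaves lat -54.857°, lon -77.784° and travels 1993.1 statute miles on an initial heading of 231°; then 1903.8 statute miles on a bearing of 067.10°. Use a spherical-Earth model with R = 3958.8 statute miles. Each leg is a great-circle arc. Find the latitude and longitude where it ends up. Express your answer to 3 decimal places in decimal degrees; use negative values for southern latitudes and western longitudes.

latitude -45.093°, longitude -96.340°

Apply the spherical direct solution leg by leg, carrying full precision between legs.
Leg 1: from (-54.857°, -77.784°), δ = 1993.1/3958.8 = 0.503461 rad, θ = 231° → φ = -63.002°, λ = -133.468°.
Leg 2: from (-63.002°, -133.468°), δ = 1903.8/3958.8 = 0.480903 rad, θ = 67.1° → φ = -45.093°, λ = -96.340°.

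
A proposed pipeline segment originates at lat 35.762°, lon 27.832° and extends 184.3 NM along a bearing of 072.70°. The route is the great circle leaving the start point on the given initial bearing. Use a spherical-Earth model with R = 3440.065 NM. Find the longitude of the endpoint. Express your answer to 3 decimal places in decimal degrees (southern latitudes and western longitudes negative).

longitude 31.484°

δ = 184.3/3440.065 = 0.053575 rad (3.0696°).
Start latitude φ₁ = 0.624165 rad; initial bearing θ = 1.268854 rad.
Applying the spherical law of cosines for sides, sin φ₂ = sin φ₁ cos δ + cos φ₁ sin δ cos θ = 0.596503, so φ₂ = 36.620°.
Δλ = atan2( sin θ sin δ cos φ₁ , cos δ − sin φ₁ sin φ₂ ) = atan2(0.041487, 0.649957) = 0.063743 rad = 3.652°.
λ₂ = λ₁ + Δλ = 31.484°.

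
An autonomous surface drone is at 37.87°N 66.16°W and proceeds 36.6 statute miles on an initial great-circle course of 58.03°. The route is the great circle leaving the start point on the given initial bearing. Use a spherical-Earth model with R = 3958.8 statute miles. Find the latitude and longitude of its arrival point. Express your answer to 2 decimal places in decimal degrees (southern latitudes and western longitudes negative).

Central angle δ = d/R = 0.009245 rad.
With φ₁ = 37.87° = 0.660956 rad and θ = 58.03° = 1.012815 rad:
Destination latitude: φ₂ = arcsin( sin φ₁ cos δ + cos φ₁ sin δ cos θ ) = arcsin(0.617710) = 38.15°.
For the longitude increment, Δλ = atan2( sin θ sin δ cos φ₁, cos δ − sin φ₁ sin φ₂ ) = atan2(0.006191, 0.620762) = 0.57°.
λ₂ = λ₁ + Δλ = -65.59°.

latitude 38.15°, longitude -65.59°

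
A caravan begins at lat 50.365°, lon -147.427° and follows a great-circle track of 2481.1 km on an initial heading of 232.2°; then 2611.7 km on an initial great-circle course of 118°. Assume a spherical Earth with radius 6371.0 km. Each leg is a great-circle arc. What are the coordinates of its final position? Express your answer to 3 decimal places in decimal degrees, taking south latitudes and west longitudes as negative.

latitude 21.271°, longitude -146.543°

Apply the spherical direct solution leg by leg, carrying full precision between legs.
Leg 1: from (50.365°, -147.427°), δ = 2481.1/6371 = 0.389437 rad, θ = 232.2° → φ = 34.334°, λ = -168.730°.
Leg 2: from (34.334°, -168.730°), δ = 2611.7/6371 = 0.409936 rad, θ = 118° → φ = 21.271°, λ = -146.543°.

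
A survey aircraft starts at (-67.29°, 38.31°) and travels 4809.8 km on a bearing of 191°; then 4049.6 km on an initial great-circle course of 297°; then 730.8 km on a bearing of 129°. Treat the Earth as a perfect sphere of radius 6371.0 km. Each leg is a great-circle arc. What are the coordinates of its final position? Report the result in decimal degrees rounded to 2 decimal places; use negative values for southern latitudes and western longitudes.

latitude -44.58°, longitude -157.66°

Apply the spherical direct solution leg by leg, carrying full precision between legs.
Leg 1: from (-67.29°, 38.31°), δ = 4809.8/6371 = 0.754952 rad, θ = 191° → φ = -68.68°, λ = -120.62°.
Leg 2: from (-68.68°, -120.62°), δ = 4049.6/6371 = 0.635630 rad, θ = 297° → φ = -40.66°, λ = -164.83°.
Leg 3: from (-40.66°, -164.83°), δ = 730.8/6371 = 0.114707 rad, θ = 129° → φ = -44.58°, λ = -157.66°.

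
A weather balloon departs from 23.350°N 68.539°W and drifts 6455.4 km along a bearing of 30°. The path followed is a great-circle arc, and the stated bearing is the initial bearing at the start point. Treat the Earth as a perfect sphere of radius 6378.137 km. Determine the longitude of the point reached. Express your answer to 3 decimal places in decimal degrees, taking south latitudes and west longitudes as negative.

longitude -3.305°

δ = 6455.4/6378.137 = 1.012114 rad (57.9898°).
Converting: φ₁ = 0.407534 rad, θ = 0.523599 rad.
sin φ₂ = sin φ₁ cos δ + cos φ₁ sin δ cos θ = (0.396347)(0.530070) + (0.918101)(0.847954)(0.866025) = 0.884299
φ₂ = asin(0.884299) = 1.084990 rad = 62.165°.
Δλ = atan2( sin θ sin δ cos φ₁ , cos δ − sin φ₁ sin φ₂ ) = atan2(0.389254, 0.179581) = 1.138547 rad = 65.234°.
λ₂ = λ₁ + Δλ = -3.305°.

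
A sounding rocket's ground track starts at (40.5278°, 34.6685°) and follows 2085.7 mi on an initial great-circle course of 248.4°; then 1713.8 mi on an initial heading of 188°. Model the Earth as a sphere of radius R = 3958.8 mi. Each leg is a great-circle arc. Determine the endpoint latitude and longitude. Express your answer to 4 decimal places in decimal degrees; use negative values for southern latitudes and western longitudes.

latitude 0.3065°, longitude 0.2966°

Apply the spherical direct solution leg by leg, carrying full precision between legs.
Leg 1: from (40.5278°, 34.6685°), δ = 2085.7/3958.8 = 0.526852 rad, θ = 248.4° → φ = 24.8982°, λ = 3.6438°.
Leg 2: from (24.8982°, 3.6438°), δ = 1713.8/3958.8 = 0.432909 rad, θ = 188° → φ = 0.3065°, λ = 0.2966°.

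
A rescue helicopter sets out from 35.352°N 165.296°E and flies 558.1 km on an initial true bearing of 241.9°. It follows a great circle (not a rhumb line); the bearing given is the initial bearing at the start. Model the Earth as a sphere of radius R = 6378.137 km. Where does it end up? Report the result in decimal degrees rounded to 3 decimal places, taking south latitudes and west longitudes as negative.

The arc subtends δ = 558.1/6378.137 = 0.087502 rad at the centre.
Start latitude φ₁ = 0.617009 rad; initial bearing θ = 4.221951 rad.
sin φ₂ = sin φ₁ cos δ + cos φ₁ sin δ cos θ = (0.578598)(0.996174) + (0.815613)(0.087390)(-0.471012) = 0.542812
φ₂ = asin(0.542812) = 0.573782 rad = 32.875°.
Then Δλ = atan2(-0.062875, 0.682104) = -0.091918 rad, from sin θ sin δ cos φ₁ over cos δ − sin φ₁ sin φ₂.
Hence λ₂ = 165.296° + -5.267° = 160.029°.

latitude 32.875°, longitude 160.029°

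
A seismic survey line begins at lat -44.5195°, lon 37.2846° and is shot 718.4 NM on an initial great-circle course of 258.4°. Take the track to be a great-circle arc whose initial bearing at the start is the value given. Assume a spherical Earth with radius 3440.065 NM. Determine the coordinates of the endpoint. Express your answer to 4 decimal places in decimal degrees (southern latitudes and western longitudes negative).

latitude -45.6958°, longitude 20.3813°

Central angle δ = d/R = 0.208833 rad.
With φ₁ = -44.5195° = -0.777012 rad and θ = 258.4° = 4.509931 rad:
sin φ₂ = sin φ₁ cos δ + cos φ₁ sin δ cos θ = (-0.701152)(0.978273) + (0.713012)(0.207319)(-0.201078) = -0.715642
φ₂ = asin(-0.715642) = -0.797543 rad = -45.6958°.
Then Δλ = atan2(-0.144801, 0.476500) = -0.295018 rad, from sin θ sin δ cos φ₁ over cos δ − sin φ₁ sin φ₂.
λ₂ = λ₁ + Δλ = 20.3813°.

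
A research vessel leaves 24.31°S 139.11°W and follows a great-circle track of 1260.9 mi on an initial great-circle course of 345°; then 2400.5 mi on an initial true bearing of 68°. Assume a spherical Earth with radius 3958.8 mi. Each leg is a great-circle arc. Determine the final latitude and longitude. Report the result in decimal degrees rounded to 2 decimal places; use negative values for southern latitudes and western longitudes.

latitude 6.74°, longitude -111.65°

Apply the spherical direct solution leg by leg, carrying full precision between legs.
Leg 1: from (-24.31°, -139.11°), δ = 1260.9/3958.8 = 0.318506 rad, θ = 345° → φ = -6.62°, λ = -143.79°.
Leg 2: from (-6.62°, -143.79°), δ = 2400.5/3958.8 = 0.606371 rad, θ = 68° → φ = 6.74°, λ = -111.65°.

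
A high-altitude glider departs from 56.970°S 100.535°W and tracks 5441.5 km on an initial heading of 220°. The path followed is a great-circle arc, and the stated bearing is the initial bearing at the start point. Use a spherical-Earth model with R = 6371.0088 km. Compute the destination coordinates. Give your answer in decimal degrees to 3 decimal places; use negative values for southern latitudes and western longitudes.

Central angle δ = d/R = 0.854103 rad.
Start latitude φ₁ = -0.994314 rad; initial bearing θ = 3.839724 rad.
sin φ₂ = sin φ₁ cos δ + cos φ₁ sin δ cos θ = (-0.838385)(0.656895) + (0.545078)(0.753982)(-0.766044) = -0.865559
φ₂ = asin(-0.865559) = -1.046266 rad = -59.947°.
For the longitude increment, Δλ = atan2( sin θ sin δ cos φ₁, cos δ − sin φ₁ sin φ₂ ) = atan2(-0.264172, -0.068777) = -104.593°.
λ₂ = -100.535° + -104.593° = -205.128°, normalized to (−180°, 180°] → 154.872°.

latitude -59.947°, longitude 154.872°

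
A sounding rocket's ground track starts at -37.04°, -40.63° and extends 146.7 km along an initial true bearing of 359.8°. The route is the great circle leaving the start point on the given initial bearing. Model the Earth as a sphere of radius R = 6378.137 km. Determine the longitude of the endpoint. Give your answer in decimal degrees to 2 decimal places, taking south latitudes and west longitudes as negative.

longitude -40.64°

δ = 146.7/6378.137 = 0.023000 rad (1.3178°).
Converting: φ₁ = -0.646470 rad, θ = 6.279695 rad.
Applying the spherical law of cosines for sides, sin φ₂ = sin φ₁ cos δ + cos φ₁ sin δ cos θ = -0.583856, so φ₂ = -35.72°.
Then Δλ = atan2(-0.000064, 0.648037) = -0.000099 rad, from sin θ sin δ cos φ₁ over cos δ − sin φ₁ sin φ₂.
λ₂ = -40.63° + -0.01° = -40.64°.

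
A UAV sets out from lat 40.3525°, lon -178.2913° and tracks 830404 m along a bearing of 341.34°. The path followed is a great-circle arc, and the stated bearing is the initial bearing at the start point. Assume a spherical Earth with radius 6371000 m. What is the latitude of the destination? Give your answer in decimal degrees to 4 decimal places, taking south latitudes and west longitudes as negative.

latitude 47.3781°

δ = 830404/6371000 = 0.130341 rad (7.4680°).
Converting: φ₁ = 0.704284 rad, θ = 5.957507 rad.
Applying the spherical law of cosines for sides, sin φ₂ = sin φ₁ cos δ + cos φ₁ sin δ cos θ = 0.735838, so φ₂ = 47.3781°.
Δλ = atan2( sin θ sin δ cos φ₁ , cos δ − sin φ₁ sin φ₂ ) = atan2(-0.031691, 0.515071) = -0.061450 rad = -3.5208°.
λ₂ = -178.2913° + -3.5208° = -181.8121°, normalized to (−180°, 180°] → 178.1879°.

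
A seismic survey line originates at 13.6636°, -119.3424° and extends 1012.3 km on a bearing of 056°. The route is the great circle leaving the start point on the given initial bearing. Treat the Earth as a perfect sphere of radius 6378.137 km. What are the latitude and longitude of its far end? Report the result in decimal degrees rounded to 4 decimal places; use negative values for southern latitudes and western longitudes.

δ = 1012.3/6378.137 = 0.158714 rad (9.0936°).
With φ₁ = 13.6636° = 0.238475 rad and θ = 56° = 0.977384 rad:
Destination latitude: φ₂ = arcsin( sin φ₁ cos δ + cos φ₁ sin δ cos θ ) = arcsin(0.319130) = 18.6103°.
Then Δλ = atan2(0.127320, 0.912046) = 0.138702 rad, from sin θ sin δ cos φ₁ over cos δ − sin φ₁ sin φ₂.
λ₂ = λ₁ + Δλ = -111.3954°.

latitude 18.6103°, longitude -111.3954°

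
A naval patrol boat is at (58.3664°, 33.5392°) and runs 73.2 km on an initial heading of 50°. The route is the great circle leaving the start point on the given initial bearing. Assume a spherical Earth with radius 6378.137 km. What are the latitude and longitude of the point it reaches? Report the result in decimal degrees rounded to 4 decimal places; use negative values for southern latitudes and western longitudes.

latitude 58.7854°, longitude 34.5112°

δ = 73.2/6378.137 = 0.011477 rad (0.6576°).
With φ₁ = 58.3664° = 1.018686 rad and θ = 50° = 0.872665 rad:
sin φ₂ = sin φ₁ cos δ + cos φ₁ sin δ cos θ = (0.851420)(0.999934) + (0.524485)(0.011476)(0.642788) = 0.855233
φ₂ = asin(0.855233) = 1.025999 rad = 58.7854°.
For the longitude increment, Δλ = atan2( sin θ sin δ cos φ₁, cos δ − sin φ₁ sin φ₂ ) = atan2(0.004611, 0.271772) = 0.9720°.
λ₂ = λ₁ + Δλ = 34.5112°.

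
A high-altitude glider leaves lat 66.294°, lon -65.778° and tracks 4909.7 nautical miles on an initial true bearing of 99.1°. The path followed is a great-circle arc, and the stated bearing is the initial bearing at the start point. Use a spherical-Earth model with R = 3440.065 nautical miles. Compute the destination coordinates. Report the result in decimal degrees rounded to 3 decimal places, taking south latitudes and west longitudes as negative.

The arc subtends δ = 4909.7/3440.065 = 1.427211 rad at the centre.
With φ₁ = 66.294° = 1.157049 rad and θ = 99.1° = 1.729621 rad:
Destination latitude: φ₂ = arcsin( sin φ₁ cos δ + cos φ₁ sin δ cos θ ) = arcsin(0.068086) = 3.904°.
Δλ = atan2( sin θ sin δ cos φ₁ , cos δ − sin φ₁ sin φ₂ ) = atan2(0.392898, 0.080751) = 1.368092 rad = 78.386°.
Hence λ₂ = -65.778° + 78.386° = 12.608°.

latitude 3.904°, longitude 12.608°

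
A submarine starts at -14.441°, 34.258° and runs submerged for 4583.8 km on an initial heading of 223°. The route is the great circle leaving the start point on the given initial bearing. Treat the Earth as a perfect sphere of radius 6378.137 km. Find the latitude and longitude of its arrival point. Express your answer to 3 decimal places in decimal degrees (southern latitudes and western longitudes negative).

Angular distance δ = d/R = 4583.8 / 6378.137 = 0.718674 rad.
Converting: φ₁ = -0.252043 rad, θ = 3.892084 rad.
Destination latitude: φ₂ = arcsin( sin φ₁ cos δ + cos φ₁ sin δ cos θ ) = arcsin(-0.654006) = -40.844°.
For the longitude increment, Δλ = atan2( sin θ sin δ cos φ₁, cos δ − sin φ₁ sin φ₂ ) = atan2(-0.434832, 0.589582) = -36.410°.
Hence λ₂ = 34.258° + -36.410° = -2.152°.

latitude -40.844°, longitude -2.152°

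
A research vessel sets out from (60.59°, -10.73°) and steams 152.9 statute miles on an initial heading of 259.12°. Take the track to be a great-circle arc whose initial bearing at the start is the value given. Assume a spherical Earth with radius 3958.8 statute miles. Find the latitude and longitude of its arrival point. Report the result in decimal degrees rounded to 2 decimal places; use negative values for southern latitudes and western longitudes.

latitude 60.10°, longitude -15.09°

The arc subtends δ = 152.9/3958.8 = 0.038623 rad at the centre.
Start latitude φ₁ = 1.057495 rad; initial bearing θ = 4.522497 rad.
Applying the spherical law of cosines for sides, sin φ₂ = sin φ₁ cos δ + cos φ₁ sin δ cos θ = 0.866899, so φ₂ = 60.10°.
Δλ = atan2( sin θ sin δ cos φ₁ , cos δ − sin φ₁ sin φ₂ ) = atan2(-0.018620, 0.244074) = -0.076143 rad = -4.36°.
λ₂ = λ₁ + Δλ = -15.09°.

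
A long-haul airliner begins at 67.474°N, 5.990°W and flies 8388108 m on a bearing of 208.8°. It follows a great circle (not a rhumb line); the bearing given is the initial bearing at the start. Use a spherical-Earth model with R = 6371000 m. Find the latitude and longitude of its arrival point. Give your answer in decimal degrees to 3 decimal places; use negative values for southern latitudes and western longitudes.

latitude -5.316°, longitude -33.913°

The arc subtends δ = 8388108/6371000 = 1.316608 rad at the centre.
With φ₁ = 67.474° = 1.177643 rad and θ = 208.8° = 3.644247 rad:
Destination latitude: φ₂ = arcsin( sin φ₁ cos δ + cos φ₁ sin δ cos θ ) = arcsin(-0.092653) = -5.316°.
For the longitude increment, Δλ = atan2( sin θ sin δ cos φ₁, cos δ − sin φ₁ sin φ₂ ) = atan2(-0.178631, 0.337044) = -27.923°.
λ₂ = λ₁ + Δλ = -33.913°.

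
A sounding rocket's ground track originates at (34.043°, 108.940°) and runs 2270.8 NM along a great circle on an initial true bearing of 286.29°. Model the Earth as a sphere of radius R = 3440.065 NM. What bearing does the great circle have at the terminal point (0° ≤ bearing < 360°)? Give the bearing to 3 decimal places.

final bearing 258.648°

Central angle δ = d/R = 0.660104 rad.
With φ₁ = 34.043° = 0.594162 rad and θ = 286.29° = 4.996703 rad:
Applying the spherical law of cosines for sides, sin φ₂ = sin φ₁ cos δ + cos φ₁ sin δ cos θ = 0.584738, so φ₂ = 35.784°.
For the longitude increment, Δλ = atan2( sin θ sin δ cos φ₁, cos δ − sin φ₁ sin φ₂ ) = atan2(-0.487709, 0.462584) = -46.515°.
λ₂ = 108.940° + -46.515° = 62.425°.
The forward bearing on arrival equals the back-azimuth from the destination plus 180°.
Back-azimuth from P₂ (35.784°, 62.425°) to P₁ (34.043°, 108.940°), with Δλ' = λ₁ − λ₂ = 46.515°: atan2( sin Δλ' cos φ₁ , cos φ₂ sin φ₁ − sin φ₂ cos φ₁ cos Δλ' ) = 78.648°.
Final bearing = (78.648° + 180°) mod 360° = 258.648°.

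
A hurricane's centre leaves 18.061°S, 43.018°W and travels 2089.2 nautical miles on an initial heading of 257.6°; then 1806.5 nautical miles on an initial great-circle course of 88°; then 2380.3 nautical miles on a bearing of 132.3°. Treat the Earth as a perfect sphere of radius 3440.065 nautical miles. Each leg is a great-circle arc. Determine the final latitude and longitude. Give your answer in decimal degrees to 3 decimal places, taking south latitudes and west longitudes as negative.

Apply the spherical direct solution leg by leg, carrying full precision between legs.
Leg 1: from (-18.061°, -43.018°), δ = 2089.2/3440.065 = 0.607314 rad, θ = 257.6° → φ = -21.783°, λ = -79.903°.
Leg 2: from (-21.783°, -79.903°), δ = 1806.5/3440.065 = 0.525135 rad, θ = 88° → φ = -17.749°, λ = -48.163°.
Leg 3: from (-17.749°, -48.163°), δ = 2380.3/3440.065 = 0.691935 rad, θ = 132.3° → φ = -40.068°, λ = -10.092°.

latitude -40.068°, longitude -10.092°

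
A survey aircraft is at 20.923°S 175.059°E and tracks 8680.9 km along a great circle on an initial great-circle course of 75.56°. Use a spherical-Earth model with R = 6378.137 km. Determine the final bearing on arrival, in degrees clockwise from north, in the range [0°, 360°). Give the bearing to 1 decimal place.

δ = 8680.9/6378.137 = 1.361040 rad (77.9819°).
With φ₁ = -20.923° = -0.365175 rad and θ = 75.56° = 1.318771 rad:
sin φ₂ = sin φ₁ cos δ + cos φ₁ sin δ cos θ = (-0.357113)(0.208222) + (0.934061)(0.978082)(0.249366) = 0.153459
φ₂ = asin(0.153459) = 0.154068 rad = 8.827°.
Then Δλ = atan2(0.884727, 0.263024) = 1.281824 rad, from sin θ sin δ cos φ₁ over cos δ − sin φ₁ sin φ₂.
λ₂ = 175.059° + 73.443° = 248.502°, normalized to (−180°, 180°] → -111.498°.
The forward bearing on arrival equals the back-azimuth from the destination plus 180°.
Back-azimuth from P₂ (8.8°, -111.5°) to P₁ (-20.9°, 175.1°), with Δλ' = λ₁ − λ₂ = 286.6°: atan2( sin Δλ' cos φ₁ , cos φ₂ sin φ₁ − sin φ₂ cos φ₁ cos Δλ' ) = 246.3°.
Final bearing = (246.3° + 180°) mod 360° = 66.3°.

final bearing 66.3°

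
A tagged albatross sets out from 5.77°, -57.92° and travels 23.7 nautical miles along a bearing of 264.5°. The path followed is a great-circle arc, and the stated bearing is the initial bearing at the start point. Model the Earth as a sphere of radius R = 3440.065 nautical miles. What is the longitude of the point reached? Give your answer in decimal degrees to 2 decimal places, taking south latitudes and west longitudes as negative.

longitude -58.31°

Central angle δ = d/R = 0.006889 rad.
Converting: φ₁ = 0.100705 rad, θ = 4.616396 rad.
Destination latitude: φ₂ = arcsin( sin φ₁ cos δ + cos φ₁ sin δ cos θ ) = arcsin(0.099876) = 5.73°.
Δλ = atan2( sin θ sin δ cos φ₁ , cos δ − sin φ₁ sin φ₂ ) = atan2(-0.006823, 0.989935) = -0.006892 rad = -0.39°.
λ₂ = λ₁ + Δλ = -58.31°.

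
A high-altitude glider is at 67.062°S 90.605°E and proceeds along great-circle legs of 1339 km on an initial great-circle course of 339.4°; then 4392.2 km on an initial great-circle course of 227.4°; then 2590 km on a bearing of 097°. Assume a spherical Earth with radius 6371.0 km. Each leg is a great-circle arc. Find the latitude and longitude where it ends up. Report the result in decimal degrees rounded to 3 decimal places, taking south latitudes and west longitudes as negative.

Apply the spherical direct solution leg by leg, carrying full precision between legs.
Leg 1: from (-67.062°, 90.605°), δ = 1339/6371 = 0.210171 rad, θ = 339.4° → φ = -55.543°, λ = 83.151°.
Leg 2: from (-55.543°, 83.151°), δ = 4392.2/6371 = 0.689405 rad, θ = 227.4° → φ = -61.623°, λ = 3.033°.
Leg 3: from (-61.623°, 3.033°), δ = 2590/6371 = 0.406530 rad, θ = 97° → φ = -56.205°, λ = 47.912°.

latitude -56.205°, longitude 47.912°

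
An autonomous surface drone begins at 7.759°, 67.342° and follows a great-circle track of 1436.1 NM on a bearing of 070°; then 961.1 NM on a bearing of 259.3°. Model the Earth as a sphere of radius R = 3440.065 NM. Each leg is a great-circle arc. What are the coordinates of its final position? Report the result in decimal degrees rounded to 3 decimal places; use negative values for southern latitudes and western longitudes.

Apply the spherical direct solution leg by leg, carrying full precision between legs.
Leg 1: from (7.759°, 67.342°), δ = 1436.1/3440.065 = 0.417463 rad, θ = 70° → φ = 15.118°, λ = 90.586°.
Leg 2: from (15.118°, 90.586°), δ = 961.1/3440.065 = 0.279384 rad, θ = 259.3° → φ = 11.611°, λ = 74.527°.

latitude 11.611°, longitude 74.527°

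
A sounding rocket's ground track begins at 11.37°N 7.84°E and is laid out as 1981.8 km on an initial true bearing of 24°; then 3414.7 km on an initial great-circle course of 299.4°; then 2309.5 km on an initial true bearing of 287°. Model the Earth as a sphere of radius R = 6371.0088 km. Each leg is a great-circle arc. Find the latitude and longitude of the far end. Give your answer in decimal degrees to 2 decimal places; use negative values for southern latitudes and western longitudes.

latitude 41.34°, longitude -45.47°

Apply the spherical direct solution leg by leg, carrying full precision between legs.
Leg 1: from (11.37°, 7.84°), δ = 1981.8/6371.0088 = 0.311065 rad, θ = 24° → φ = 27.50°, λ = 15.91°.
Leg 2: from (27.50°, 15.91°), δ = 3414.7/6371.0088 = 0.535975 rad, θ = 299.4° → φ = 38.27°, λ = -18.61°.
Leg 3: from (38.27°, -18.61°), δ = 2309.5/6371.0088 = 0.362501 rad, θ = 287° → φ = 41.34°, λ = -45.47°.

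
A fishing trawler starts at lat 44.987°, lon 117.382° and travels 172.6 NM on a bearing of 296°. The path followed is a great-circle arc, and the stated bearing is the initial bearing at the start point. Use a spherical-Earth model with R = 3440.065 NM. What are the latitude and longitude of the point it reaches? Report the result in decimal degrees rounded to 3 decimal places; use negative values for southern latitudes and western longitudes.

δ = 172.6/3440.065 = 0.050173 rad (2.8747°).
With φ₁ = 44.987° = 0.785171 rad and θ = 296° = 5.166175 rad:
Applying the spherical law of cosines for sides, sin φ₂ = sin φ₁ cos δ + cos φ₁ sin δ cos θ = 0.721606, so φ₂ = 46.187°.
For the longitude increment, Δλ = atan2( sin θ sin δ cos φ₁, cos δ − sin φ₁ sin φ₂ ) = atan2(-0.031881, 0.488605) = -3.733°.
λ₂ = λ₁ + Δλ = 113.649°.

latitude 46.187°, longitude 113.649°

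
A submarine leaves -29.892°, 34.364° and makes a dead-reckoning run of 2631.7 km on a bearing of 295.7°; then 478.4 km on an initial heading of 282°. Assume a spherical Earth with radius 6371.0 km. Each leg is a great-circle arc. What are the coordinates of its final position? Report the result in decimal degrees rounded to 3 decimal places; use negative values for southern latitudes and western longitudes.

latitude -16.847°, longitude 7.640°

Apply the spherical direct solution leg by leg, carrying full precision between legs.
Leg 1: from (-29.892°, 34.364°), δ = 2631.7/6371 = 0.413075 rad, θ = 295.7° → φ = -17.790°, λ = 12.038°.
Leg 2: from (-17.790°, 12.038°), δ = 478.4/6371 = 0.075090 rad, θ = 282° → φ = -16.847°, λ = 7.640°.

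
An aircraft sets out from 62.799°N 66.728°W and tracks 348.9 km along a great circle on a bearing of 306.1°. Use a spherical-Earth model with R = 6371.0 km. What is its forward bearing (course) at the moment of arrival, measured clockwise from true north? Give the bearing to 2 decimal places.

final bearing 300.81°

Central angle δ = d/R = 0.054764 rad.
Start latitude φ₁ = 1.096049 rad; initial bearing θ = 5.342453 rad.
sin φ₂ = sin φ₁ cos δ + cos φ₁ sin δ cos θ = (0.889408)(0.998501) + (0.457113)(0.054736)(0.589196) = 0.902817
φ₂ = asin(0.902817) = 1.126276 rad = 64.531°.
For the longitude increment, Δλ = atan2( sin θ sin δ cos φ₁, cos δ − sin φ₁ sin φ₂ ) = atan2(-0.020217, 0.195528) = -5.903°.
λ₂ = λ₁ + Δλ = -72.631°.
The forward bearing on arrival equals the back-azimuth from the destination plus 180°.
Back-azimuth from P₂ (64.53°, -72.63°) to P₁ (62.80°, -66.73°), with Δλ' = λ₁ − λ₂ = 5.90°: atan2( sin Δλ' cos φ₁ , cos φ₂ sin φ₁ − sin φ₂ cos φ₁ cos Δλ' ) = 120.81°.
Final bearing = (120.81° + 180°) mod 360° = 300.81°.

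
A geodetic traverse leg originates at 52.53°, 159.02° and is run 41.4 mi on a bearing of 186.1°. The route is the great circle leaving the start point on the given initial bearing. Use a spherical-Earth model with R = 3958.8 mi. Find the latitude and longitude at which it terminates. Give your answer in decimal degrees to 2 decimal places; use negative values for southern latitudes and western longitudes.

Angular distance δ = d/R = 41.4 / 3958.8 = 0.010458 rad.
Start latitude φ₁ = 0.916821 rad; initial bearing θ = 3.248058 rad.
sin φ₂ = sin φ₁ cos δ + cos φ₁ sin δ cos θ = (0.793672)(0.999945) + (0.608346)(0.010458)(-0.994338) = 0.787303
φ₂ = asin(0.787303) = 0.906422 rad = 51.93°.
For the longitude increment, Δλ = atan2( sin θ sin δ cos φ₁, cos δ − sin φ₁ sin φ₂ ) = atan2(-0.000676, 0.375085) = -0.10°.
λ₂ = 159.02° + -0.10° = 158.92°.

latitude 51.93°, longitude 158.92°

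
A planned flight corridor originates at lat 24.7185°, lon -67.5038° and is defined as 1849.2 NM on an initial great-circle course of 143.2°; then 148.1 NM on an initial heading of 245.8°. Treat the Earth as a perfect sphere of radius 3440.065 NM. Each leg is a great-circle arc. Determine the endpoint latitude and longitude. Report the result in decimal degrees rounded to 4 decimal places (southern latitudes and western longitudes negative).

latitude -1.7693°, longitude -51.8914°

Apply the spherical direct solution leg by leg, carrying full precision between legs.
Leg 1: from (24.7185°, -67.5038°), δ = 1849.2/3440.065 = 0.537548 rad, θ = 143.2° → φ = -0.7590°, λ = -49.6406°.
Leg 2: from (-0.7590°, -49.6406°), δ = 148.1/3440.065 = 0.043052 rad, θ = 245.8° → φ = -1.7693°, λ = -51.8914°.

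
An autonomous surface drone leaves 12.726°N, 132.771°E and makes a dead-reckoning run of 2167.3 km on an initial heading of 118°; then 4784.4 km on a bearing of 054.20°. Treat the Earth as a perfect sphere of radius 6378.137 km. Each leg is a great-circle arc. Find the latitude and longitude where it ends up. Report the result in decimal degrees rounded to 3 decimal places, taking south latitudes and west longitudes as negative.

Apply the spherical direct solution leg by leg, carrying full precision between legs.
Leg 1: from (12.726°, 132.771°), δ = 2167.3/6378.137 = 0.339801 rad, θ = 118° → φ = 3.156°, λ = 149.913°.
Leg 2: from (3.156°, 149.913°), δ = 4784.4/6378.137 = 0.750125 rad, θ = 54.2° → φ = 26.006°, λ = -172.120°.

latitude 26.006°, longitude -172.120°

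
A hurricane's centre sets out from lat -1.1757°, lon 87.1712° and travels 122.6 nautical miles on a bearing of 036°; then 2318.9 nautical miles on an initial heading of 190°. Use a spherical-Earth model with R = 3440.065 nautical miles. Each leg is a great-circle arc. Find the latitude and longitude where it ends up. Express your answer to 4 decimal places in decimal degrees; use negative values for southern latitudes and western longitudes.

Apply the spherical direct solution leg by leg, carrying full precision between legs.
Leg 1: from (-1.1757°, 87.1712°), δ = 122.6/3440.065 = 0.035639 rad, θ = 36° → φ = 0.4764°, λ = 88.3713°.
Leg 2: from (0.4764°, 88.3713°), δ = 2318.9/3440.065 = 0.674086 rad, θ = 190° → φ = -37.4583°, λ = 80.5234°.

latitude -37.4583°, longitude 80.5234°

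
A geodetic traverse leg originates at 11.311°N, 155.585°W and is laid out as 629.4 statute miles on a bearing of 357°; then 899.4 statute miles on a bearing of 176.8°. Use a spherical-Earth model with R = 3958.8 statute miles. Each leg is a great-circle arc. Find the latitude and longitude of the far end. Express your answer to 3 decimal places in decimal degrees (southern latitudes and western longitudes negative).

latitude 7.409°, longitude -155.365°

Apply the spherical direct solution leg by leg, carrying full precision between legs.
Leg 1: from (11.311°, -155.585°), δ = 629.4/3958.8 = 0.158988 rad, θ = 357° → φ = 20.407°, λ = -156.092°.
Leg 2: from (20.407°, -156.092°), δ = 899.4/3958.8 = 0.227190 rad, θ = 176.8° → φ = 7.409°, λ = -155.365°.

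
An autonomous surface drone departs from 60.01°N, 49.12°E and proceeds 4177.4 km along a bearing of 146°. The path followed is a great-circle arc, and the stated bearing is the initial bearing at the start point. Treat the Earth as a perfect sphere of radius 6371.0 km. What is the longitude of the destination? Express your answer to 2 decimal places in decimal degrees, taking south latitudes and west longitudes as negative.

δ = 4177.4/6371 = 0.655690 rad (37.5683°).
With φ₁ = 60.01° = 1.047372 rad and θ = 146° = 2.548181 rad:
Applying the spherical law of cosines for sides, sin φ₂ = sin φ₁ cos δ + cos φ₁ sin δ cos θ = 0.433846, so φ₂ = 25.71°.
For the longitude increment, Δλ = atan2( sin θ sin δ cos φ₁, cos δ − sin φ₁ sin φ₂ ) = atan2(0.170420, 0.416868) = 22.24°.
λ₂ = 49.12° + 22.24° = 71.36°.

longitude 71.36°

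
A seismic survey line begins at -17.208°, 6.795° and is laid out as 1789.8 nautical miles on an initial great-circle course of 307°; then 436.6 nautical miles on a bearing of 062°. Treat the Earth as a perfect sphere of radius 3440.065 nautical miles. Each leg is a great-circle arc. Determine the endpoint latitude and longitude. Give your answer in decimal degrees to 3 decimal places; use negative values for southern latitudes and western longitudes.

Apply the spherical direct solution leg by leg, carrying full precision between legs.
Leg 1: from (-17.208°, 6.795°), δ = 1789.8/3440.065 = 0.520281 rad, θ = 307° → φ = 1.667°, λ = -16.608°.
Leg 2: from (1.667°, -16.608°), δ = 436.6/3440.065 = 0.126916 rad, θ = 62° → φ = 5.063°, λ = -10.166°.

latitude 5.063°, longitude -10.166°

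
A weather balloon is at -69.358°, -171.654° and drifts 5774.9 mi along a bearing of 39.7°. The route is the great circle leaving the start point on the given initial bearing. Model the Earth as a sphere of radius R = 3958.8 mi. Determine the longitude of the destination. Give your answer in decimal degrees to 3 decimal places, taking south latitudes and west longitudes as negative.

longitude -131.595°

Angular distance δ = d/R = 5774.9 / 3958.8 = 1.458750 rad.
Converting: φ₁ = -1.210525 rad, θ = 0.692896 rad.
Destination latitude: φ₂ = arcsin( sin φ₁ cos δ + cos φ₁ sin δ cos θ ) = arcsin(0.164900) = 9.491°.
Then Δλ = atan2(0.223771, 0.266126) = 0.699157 rad, from sin θ sin δ cos φ₁ over cos δ − sin φ₁ sin φ₂.
λ₂ = -171.654° + 40.059° = -131.595°.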